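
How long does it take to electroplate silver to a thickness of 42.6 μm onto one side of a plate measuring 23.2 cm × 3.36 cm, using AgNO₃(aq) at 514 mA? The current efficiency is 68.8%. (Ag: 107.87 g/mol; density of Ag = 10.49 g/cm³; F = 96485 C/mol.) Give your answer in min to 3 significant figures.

Plated area = 23.2 × 3.36 = 77.95 cm²
Volume = 77.95 × 42.6×10⁻⁴ cm = 0.3321 cm³
m(Ag) = 0.3321 × 10.49 = 3.484 g
n(Ag) = 3.484 / 107.87 = 0.03230 mol; n(e⁻) = 0.03230 mol
Q = 0.03230 × 96485 / 0.688 = 4530 C
t = 4530 / 0.514 = 8813 s = 147 min

147 min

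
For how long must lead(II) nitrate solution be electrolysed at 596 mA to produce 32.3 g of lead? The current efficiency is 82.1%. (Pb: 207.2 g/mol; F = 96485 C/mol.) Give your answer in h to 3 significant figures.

n(Pb) = 32.3 / 207.2 = 0.1559 mol
Pb²⁺ + 2e⁻ → Pb, so n(e⁻) = 2 × 0.1559 = 0.3118 mol
Q = 0.3118 × 96485 / 0.821 = 36640 C
t = Q / I = 36640 / 0.596 = 61480 s = 17.1 h

17.1 h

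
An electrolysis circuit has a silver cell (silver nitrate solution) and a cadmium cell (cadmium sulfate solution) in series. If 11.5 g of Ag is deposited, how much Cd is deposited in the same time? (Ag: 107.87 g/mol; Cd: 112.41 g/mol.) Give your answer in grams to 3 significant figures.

n(Ag) = 11.5 / 107.87 = 0.1066 mol
Ag⁺ + e⁻ → Ag, so n(e⁻) = 0.1066 mol
Same current for the same time ⇒ same n(e⁻) = 0.1066 mol in both cells.
Cd²⁺ + 2e⁻ → Cd, so n(Cd) = 0.1066 / 2 = 0.05330 mol
m(Cd) = 0.05330 × 112.41 = 5.99 g

5.99 g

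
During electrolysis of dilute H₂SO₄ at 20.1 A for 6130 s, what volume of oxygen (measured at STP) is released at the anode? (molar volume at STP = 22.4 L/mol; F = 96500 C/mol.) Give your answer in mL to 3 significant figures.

Q = 20.1 A × 6130 s = 1.232×10^5 C
n(e⁻) = 1.232×10^5 / 96500 = 1.277 mol
2H₂O → O₂ + 4H⁺ + 4e⁻, so n(O₂) = 1.277 / 4 = 0.3193 mol
V = 0.3193 × 22.4 = 7.152 L
= 7150 mL

7150 mL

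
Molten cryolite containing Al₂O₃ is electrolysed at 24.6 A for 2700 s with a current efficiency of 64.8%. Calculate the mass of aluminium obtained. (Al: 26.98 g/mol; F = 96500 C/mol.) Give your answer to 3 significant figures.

4.01 g

Q = 24.6 × 2700 = 66420 C
n(e⁻) = 66420 / 96500 = 0.6883 mol
Al³⁺ + 3e⁻ → Al, so theoretical m(Al) = 0.2294 × 26.98 = 6.189 g
Actual mass = 64.8% × 6.189 = 4.01 g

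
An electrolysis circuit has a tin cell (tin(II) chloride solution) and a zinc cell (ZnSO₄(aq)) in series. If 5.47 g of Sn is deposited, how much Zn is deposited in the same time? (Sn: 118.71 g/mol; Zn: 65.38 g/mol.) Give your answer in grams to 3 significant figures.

3.01 g

n(Sn) = 5.47 / 118.71 = 0.04608 mol
Sn²⁺ + 2e⁻ → Sn, so n(e⁻) = 2 × 0.04608 = 0.09216 mol
In series, the same 0.09216 mol of electrons flows through the second cell.
Zn²⁺ + 2e⁻ → Zn, so n(Zn) = 0.09216 / 2 = 0.04608 mol
m(Zn) = 0.04608 × 65.38 = 3.01 g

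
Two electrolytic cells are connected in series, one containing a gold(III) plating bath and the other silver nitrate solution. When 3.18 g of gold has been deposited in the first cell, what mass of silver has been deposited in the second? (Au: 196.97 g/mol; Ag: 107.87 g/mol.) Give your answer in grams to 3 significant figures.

5.22 g

n(Au) = 3.18 / 196.97 = 0.01614 mol
Au³⁺ + 3e⁻ → Au, so n(e⁻) = 3 × 0.01614 = 0.04842 mol
The cells are in series, so the same charge (and hence the same n(e⁻) = 0.04842 mol) passes through both.
Ag⁺ + e⁻ → Ag, so n(Ag) = 0.04842 mol
m(Ag) = 0.04842 × 107.87 = 5.22 g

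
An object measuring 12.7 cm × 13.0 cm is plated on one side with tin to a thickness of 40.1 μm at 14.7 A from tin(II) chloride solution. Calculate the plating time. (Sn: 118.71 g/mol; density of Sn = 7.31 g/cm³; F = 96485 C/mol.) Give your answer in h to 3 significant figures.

0.149 h

Plated area = 12.7 × 13.0 = 165.1 cm²
Volume = 165.1 × 40.1×10⁻⁴ cm = 0.6621 cm³
m(Sn) = 0.6621 × 7.31 = 4.840 g
n(Sn) = 4.840 / 118.71 = 0.04077 mol; n(e⁻) = 2 × 0.04077 = 0.08154 mol
Q = 0.08154 × 96485 = 7867 C
t = 7867 / 14.7 = 535.2 s = 0.149 h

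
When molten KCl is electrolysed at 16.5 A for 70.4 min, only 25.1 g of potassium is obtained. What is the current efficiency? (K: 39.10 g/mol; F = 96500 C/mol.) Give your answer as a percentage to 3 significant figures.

Q = 16.5 × 4224 = 69700 C
n(e⁻) = 69700 / 96500 = 0.7223 mol
K⁺ + e⁻ → K, so theoretical n(K) = 0.7223 mol → 28.24 g
Efficiency = 25.1 / 28.24 = 0.8888 = 88.9%

88.9%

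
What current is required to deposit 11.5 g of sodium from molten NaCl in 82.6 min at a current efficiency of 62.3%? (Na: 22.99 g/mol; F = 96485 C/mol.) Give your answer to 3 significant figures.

15.6 A

n(Na) = 11.5 / 22.99 = 0.5002 mol
Na⁺ + e⁻ → Na, so n(e⁻) = 0.5002 mol
Q = 0.5002 × 96485 / 0.623 = 77470 C
I = Q / t = 77470 / 4956 s = 15.6 A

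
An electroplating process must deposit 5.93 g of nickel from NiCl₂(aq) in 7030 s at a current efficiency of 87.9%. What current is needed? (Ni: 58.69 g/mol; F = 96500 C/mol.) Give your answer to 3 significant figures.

n(Ni) = 5.93 / 58.69 = 0.1010 mol
Ni²⁺ + 2e⁻ → Ni, so n(e⁻) = 2 × 0.1010 = 0.2020 mol
Q = 0.2020 × 96500 / 0.879 = 22180 C
I = Q / t = 22180 / 7030 s = 3.16 A

3.16 A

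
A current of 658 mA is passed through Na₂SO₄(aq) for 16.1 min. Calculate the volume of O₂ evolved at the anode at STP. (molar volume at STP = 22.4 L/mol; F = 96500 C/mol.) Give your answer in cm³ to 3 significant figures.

Charge passed = 0.658 × 966 = 635.6 C
n(e⁻) = Q/F = 635.6/96500 = 0.006587 mol
2H₂O → O₂ + 4H⁺ + 4e⁻, so n(O₂) = 0.006587 / 4 = 0.001647 mol
V = 0.001647 × 22.4 = 0.03689 L
= 36.9 cm³

36.9 cm³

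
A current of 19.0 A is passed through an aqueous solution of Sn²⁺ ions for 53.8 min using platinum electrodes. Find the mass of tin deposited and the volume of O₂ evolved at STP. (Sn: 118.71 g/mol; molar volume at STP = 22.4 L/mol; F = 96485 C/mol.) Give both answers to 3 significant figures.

37.7 g Sn; 3.56 L O₂

Q = 19.0 × 3228 = 61330 C; n(e⁻) = 61330 / 96485 = 0.6356 mol
Cathode: Sn²⁺ + 2e⁻ → Sn → n(Sn) = 0.6356/2 = 0.3178 mol → 37.7 g
Anode: 2H₂O → O₂ + 4H⁺ + 4e⁻ → n(O₂) = 0.6356/4 = 0.1589 mol → 3.56 L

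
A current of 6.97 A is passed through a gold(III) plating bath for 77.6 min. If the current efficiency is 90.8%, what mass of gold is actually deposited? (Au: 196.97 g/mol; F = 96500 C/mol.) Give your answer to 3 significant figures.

20.0 g

Q = 6.97 × 4656 = 32450 C
n(e⁻) = 32450 / 96500 = 0.3363 mol
Au³⁺ + 3e⁻ → Au, so theoretical m(Au) = 0.1121 × 196.97 = 22.08 g
Actual mass = 90.8% × 22.08 = 20.0 g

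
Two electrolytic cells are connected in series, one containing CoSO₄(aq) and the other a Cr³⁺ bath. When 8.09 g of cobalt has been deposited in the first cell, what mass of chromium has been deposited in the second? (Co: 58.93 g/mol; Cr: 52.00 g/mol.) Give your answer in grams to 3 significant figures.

n(Co) = 8.09 / 58.93 = 0.1373 mol
Co²⁺ + 2e⁻ → Co, so n(e⁻) = 2 × 0.1373 = 0.2746 mol
Same current for the same time ⇒ same n(e⁻) = 0.2746 mol in both cells.
Cr³⁺ + 3e⁻ → Cr, so n(Cr) = 0.2746 / 3 = 0.09153 mol
m(Cr) = 0.09153 × 52.00 = 4.76 g

4.76 g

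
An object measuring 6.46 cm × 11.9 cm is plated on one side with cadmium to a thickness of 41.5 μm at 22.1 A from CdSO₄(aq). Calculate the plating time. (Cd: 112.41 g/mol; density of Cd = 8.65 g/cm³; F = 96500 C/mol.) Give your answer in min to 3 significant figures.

3.57 min

Plated area = 6.46 × 11.9 = 76.87 cm²
Volume = 76.87 × 41.5×10⁻⁴ cm = 0.3190 cm³
m(Cd) = 0.3190 × 8.65 = 2.759 g
n(Cd) = 2.759 / 112.41 = 0.02454 mol; n(e⁻) = 2 × 0.02454 = 0.04908 mol
Q = 0.04908 × 96500 = 4736 C
t = 4736 / 22.1 = 214.3 s = 3.57 min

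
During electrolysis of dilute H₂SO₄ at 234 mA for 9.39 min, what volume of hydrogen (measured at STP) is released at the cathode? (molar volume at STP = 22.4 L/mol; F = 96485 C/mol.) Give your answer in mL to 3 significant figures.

15.3 mL

Charge passed = 0.234 × 563.4 = 131.8 C
n(e⁻) = 131.8 / 96485 = 0.001366 mol
2H⁺ + 2e⁻ → H₂, so n(H₂) = 0.001366 / 2 = 6.830×10^-4 mol
V = 6.830×10^-4 × 22.4 = 0.01530 L
= 15.3 mL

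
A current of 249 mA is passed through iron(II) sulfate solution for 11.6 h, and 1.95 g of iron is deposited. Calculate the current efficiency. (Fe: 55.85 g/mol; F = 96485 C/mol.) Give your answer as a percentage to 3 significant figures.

Q = 0.249 × 41760 = 10400 C
n(e⁻) = 10400 / 96485 = 0.1078 mol
Fe²⁺ + 2e⁻ → Fe, so theoretical n(Fe) = 0.05390 mol → 3.010 g
Efficiency = 1.95 / 3.010 = 0.6478 = 64.8%

64.8%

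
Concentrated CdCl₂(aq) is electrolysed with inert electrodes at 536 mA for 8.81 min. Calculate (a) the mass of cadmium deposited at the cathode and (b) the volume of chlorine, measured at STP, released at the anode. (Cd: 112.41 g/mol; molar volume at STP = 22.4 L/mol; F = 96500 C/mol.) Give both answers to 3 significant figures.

Q = 0.536 × 528.6 = 283.3 C; n(e⁻) = 283.3 / 96500 = 0.002936 mol
Cathode: Cd²⁺ + 2e⁻ → Cd → n(Cd) = 0.002936/2 = 0.001468 mol → 0.165 g
Anode: 2Cl⁻ → Cl₂ + 2e⁻ → n(Cl₂) = 0.002936/2 = 0.001468 mol → 0.0329 L

0.165 g Cd; 0.0329 L Cl₂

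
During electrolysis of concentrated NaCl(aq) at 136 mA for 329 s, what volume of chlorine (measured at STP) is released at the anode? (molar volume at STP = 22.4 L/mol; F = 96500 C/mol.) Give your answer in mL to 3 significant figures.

5.19 mL

Charge passed = 0.136 × 329 = 44.74 C
n(e⁻) = 44.74 / 96500 = 4.636×10^-4 mol
2Cl⁻ → Cl₂ + 2e⁻, so n(Cl₂) = 4.636×10^-4 / 2 = 2.318×10^-4 mol
V = 2.318×10^-4 × 22.4 = 0.005192 L
= 5.19 mL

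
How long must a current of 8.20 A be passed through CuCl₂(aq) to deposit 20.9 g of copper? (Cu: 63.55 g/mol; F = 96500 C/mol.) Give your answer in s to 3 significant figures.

7740 s

n(Cu) = 20.9 / 63.55 = 0.3289 mol
Cu²⁺ + 2e⁻ → Cu, so n(e⁻) = 2 × 0.3289 = 0.6578 mol
Q = 0.6578 × 96500 = 63480 C
t = Q / I = 63480 / 8.20 = 7741 s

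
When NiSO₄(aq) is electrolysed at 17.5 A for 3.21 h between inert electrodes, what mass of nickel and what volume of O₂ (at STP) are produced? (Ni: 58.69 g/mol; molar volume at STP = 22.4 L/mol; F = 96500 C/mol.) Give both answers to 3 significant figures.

61.5 g Ni; 11.7 L O₂

Q = 17.5 × 11556 = 2.022×10^5 C; n(e⁻) = 2.022×10^5 / 96500 = 2.095 mol
Cathode: Ni²⁺ + 2e⁻ → Ni → n(Ni) = 2.095/2 = 1.048 mol → 61.5 g
Anode: 2H₂O → O₂ + 4H⁺ + 4e⁻ → n(O₂) = 2.095/4 = 0.5238 mol → 11.7 L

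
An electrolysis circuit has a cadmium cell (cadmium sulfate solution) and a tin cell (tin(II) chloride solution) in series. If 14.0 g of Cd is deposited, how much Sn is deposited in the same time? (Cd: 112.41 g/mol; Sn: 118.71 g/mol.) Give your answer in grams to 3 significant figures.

14.8 g

n(Cd) = 14.0 / 112.41 = 0.1245 mol
Cd²⁺ + 2e⁻ → Cd, so n(e⁻) = 2 × 0.1245 = 0.2490 mol
Same current for the same time ⇒ same n(e⁻) = 0.2490 mol in both cells.
Sn²⁺ + 2e⁻ → Sn, so n(Sn) = 0.2490 / 2 = 0.1245 mol
m(Sn) = 0.1245 × 118.71 = 14.8 g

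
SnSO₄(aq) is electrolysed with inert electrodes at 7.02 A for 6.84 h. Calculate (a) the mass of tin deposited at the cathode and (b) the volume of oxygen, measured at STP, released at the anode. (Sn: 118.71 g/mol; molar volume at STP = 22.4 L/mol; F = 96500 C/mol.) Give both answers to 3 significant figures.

106 g Sn; 10.0 L O₂

Q = 7.02 × 24624 = 1.729×10^5 C; n(e⁻) = 1.729×10^5 / 96500 = 1.792 mol
Cathode: Sn²⁺ + 2e⁻ → Sn → n(Sn) = 1.792/2 = 0.8960 mol → 106 g
Anode: 2H₂O → O₂ + 4H⁺ + 4e⁻ → n(O₂) = 1.792/4 = 0.4480 mol → 10.0 L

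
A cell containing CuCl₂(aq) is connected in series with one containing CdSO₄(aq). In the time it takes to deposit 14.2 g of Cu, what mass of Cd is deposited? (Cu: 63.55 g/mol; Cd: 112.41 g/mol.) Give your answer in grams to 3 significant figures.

25.1 g

n(Cu) = 14.2 / 63.55 = 0.2234 mol
Cu²⁺ + 2e⁻ → Cu, so n(e⁻) = 2 × 0.2234 = 0.4468 mol
Since the cells are in series, n(e⁻) in the Cd cell is also 0.4468 mol.
Cd²⁺ + 2e⁻ → Cd, so n(Cd) = 0.4468 / 2 = 0.2234 mol
m(Cd) = 0.2234 × 112.41 = 25.1 g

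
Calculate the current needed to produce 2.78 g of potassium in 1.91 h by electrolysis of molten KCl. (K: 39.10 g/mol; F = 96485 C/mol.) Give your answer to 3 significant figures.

n(K) = 2.78 / 39.10 = 0.07110 mol
K⁺ + e⁻ → K, so n(e⁻) = 0.07110 mol
Q = 0.07110 × 96485 = 6860 C
I = Q / t = 6860 / 6876 s = 0.998 A

0.998 A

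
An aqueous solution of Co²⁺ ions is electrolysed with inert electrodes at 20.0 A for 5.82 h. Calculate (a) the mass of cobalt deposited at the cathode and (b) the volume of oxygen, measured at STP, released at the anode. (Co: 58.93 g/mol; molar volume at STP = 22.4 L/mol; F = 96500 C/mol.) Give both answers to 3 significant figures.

128 g Co; 24.3 L O₂

Q = 20.0 × 20952 = 4.190×10^5 C; n(e⁻) = 4.190×10^5 / 96500 = 4.342 mol
Cathode: Co²⁺ + 2e⁻ → Co → n(Co) = 4.342/2 = 2.171 mol → 128 g
Anode: 2H₂O → O₂ + 4H⁺ + 4e⁻ → n(O₂) = 4.342/4 = 1.086 mol → 24.3 L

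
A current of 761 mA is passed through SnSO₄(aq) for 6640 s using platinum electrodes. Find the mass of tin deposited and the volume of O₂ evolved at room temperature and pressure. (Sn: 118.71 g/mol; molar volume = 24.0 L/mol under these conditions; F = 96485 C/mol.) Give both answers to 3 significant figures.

3.11 g Sn; 0.314 L O₂

Q = 0.761 × 6640 = 5053 C; n(e⁻) = 5053 / 96485 = 0.05237 mol
Cathode: Sn²⁺ + 2e⁻ → Sn → n(Sn) = 0.05237/2 = 0.02619 mol → 3.11 g
Anode: 2H₂O → O₂ + 4H⁺ + 4e⁻ → n(O₂) = 0.05237/4 = 0.01309 mol → 0.314 L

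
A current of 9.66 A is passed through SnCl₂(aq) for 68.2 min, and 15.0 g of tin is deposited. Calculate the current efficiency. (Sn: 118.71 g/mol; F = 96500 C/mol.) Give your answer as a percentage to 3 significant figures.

61.7%

Q = 9.66 × 4092 = 39530 C
n(e⁻) = 39530 / 96500 = 0.4096 mol
Sn²⁺ + 2e⁻ → Sn, so theoretical n(Sn) = 0.2048 mol → 24.31 g
Efficiency = 15.0 / 24.31 = 0.6170 = 61.7%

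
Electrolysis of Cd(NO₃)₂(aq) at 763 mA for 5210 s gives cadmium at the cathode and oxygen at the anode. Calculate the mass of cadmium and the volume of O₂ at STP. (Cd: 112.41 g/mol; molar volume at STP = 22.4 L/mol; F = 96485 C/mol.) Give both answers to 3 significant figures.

2.32 g Cd; 0.231 L O₂

Q = 0.763 × 5210 = 3975 C; n(e⁻) = 3975 / 96485 = 0.04120 mol
Cathode: Cd²⁺ + 2e⁻ → Cd → n(Cd) = 0.04120/2 = 0.02060 mol → 2.32 g
Anode: 2H₂O → O₂ + 4H⁺ + 4e⁻ → n(O₂) = 0.04120/4 = 0.01030 mol → 0.231 L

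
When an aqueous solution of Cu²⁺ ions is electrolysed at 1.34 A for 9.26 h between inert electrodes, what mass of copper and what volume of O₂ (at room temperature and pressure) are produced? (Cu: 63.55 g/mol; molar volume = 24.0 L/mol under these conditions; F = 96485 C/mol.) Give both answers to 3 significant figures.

14.7 g Cu; 2.78 L O₂

Q = 1.34 × 33336 = 44670 C; n(e⁻) = 44670 / 96485 = 0.4630 mol
Cathode: Cu²⁺ + 2e⁻ → Cu → n(Cu) = 0.4630/2 = 0.2315 mol → 14.7 g
Anode: 2H₂O → O₂ + 4H⁺ + 4e⁻ → n(O₂) = 0.4630/4 = 0.1158 mol → 2.78 L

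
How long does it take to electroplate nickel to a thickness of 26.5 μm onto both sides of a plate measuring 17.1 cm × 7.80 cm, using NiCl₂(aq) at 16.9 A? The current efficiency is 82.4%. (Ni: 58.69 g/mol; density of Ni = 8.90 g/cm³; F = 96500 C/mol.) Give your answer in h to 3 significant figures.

0.413 h

Plated area = 2 × 17.1 × 7.80 = 266.8 cm²
Volume = 266.8 × 26.5×10⁻⁴ cm = 0.7070 cm³
m(Ni) = 0.7070 × 8.90 = 6.292 g
n(Ni) = 6.292 / 58.69 = 0.1072 mol; n(e⁻) = 2 × 0.1072 = 0.2144 mol
Q = 0.2144 × 96500 / 0.824 = 25110 C
t = 25110 / 16.9 = 1486 s = 0.413 h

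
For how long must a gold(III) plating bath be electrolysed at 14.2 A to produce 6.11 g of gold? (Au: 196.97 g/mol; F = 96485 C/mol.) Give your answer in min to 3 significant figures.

n(Au) = 6.11 / 196.97 = 0.03102 mol
Au³⁺ + 3e⁻ → Au, so n(e⁻) = 3 × 0.03102 = 0.09306 mol
Q = 0.09306 × 96485 = 8979 C
t = Q / I = 8979 / 14.2 = 632.3 s = 10.5 min

10.5 min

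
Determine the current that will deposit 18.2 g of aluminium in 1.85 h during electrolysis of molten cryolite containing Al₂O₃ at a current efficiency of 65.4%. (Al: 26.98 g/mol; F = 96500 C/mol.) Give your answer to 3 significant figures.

n(Al) = 18.2 / 26.98 = 0.6746 mol
Al³⁺ + 3e⁻ → Al, so n(e⁻) = 3 × 0.6746 = 2.024 mol
Q = 2.024 × 96500 / 0.654 = 2.986×10^5 C
I = Q / t = 2.986×10^5 / 6660 s = 44.8 A

44.8 A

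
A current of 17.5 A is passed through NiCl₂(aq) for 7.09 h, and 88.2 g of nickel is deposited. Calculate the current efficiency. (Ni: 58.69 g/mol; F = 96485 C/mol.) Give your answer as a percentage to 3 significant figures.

64.9%

Q = 17.5 × 25524 = 4.467×10^5 C
n(e⁻) = 4.467×10^5 / 96485 = 4.630 mol
Ni²⁺ + 2e⁻ → Ni, so theoretical n(Ni) = 2.315 mol → 135.9 g
Efficiency = 88.2 / 135.9 = 0.6490 = 64.9%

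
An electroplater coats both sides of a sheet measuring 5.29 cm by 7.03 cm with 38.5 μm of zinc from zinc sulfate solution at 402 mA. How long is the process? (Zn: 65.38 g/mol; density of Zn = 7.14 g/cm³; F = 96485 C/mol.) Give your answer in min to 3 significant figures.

250 min

Plated area = 2 × 5.29 × 7.03 = 74.38 cm²
Volume = 74.38 × 38.5×10⁻⁴ cm = 0.2864 cm³
m(Zn) = 0.2864 × 7.14 = 2.045 g
n(Zn) = 2.045 / 65.38 = 0.03128 mol; n(e⁻) = 2 × 0.03128 = 0.06256 mol
Q = 0.06256 × 96485 = 6036 C
t = 6036 / 0.402 = 15010 s = 250 min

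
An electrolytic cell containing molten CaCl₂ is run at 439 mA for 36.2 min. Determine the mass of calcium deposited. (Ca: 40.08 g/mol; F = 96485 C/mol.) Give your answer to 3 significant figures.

0.198 g

Q = 0.439 A × 2172 s = 953.5 C
n(e⁻) = Q/F = 953.5/96485 = 0.009882 mol
Ca²⁺ + 2e⁻ → Ca, so n(Ca) = 0.009882 / 2 = 0.004941 mol
m = 0.004941 × 40.08 = 0.198 g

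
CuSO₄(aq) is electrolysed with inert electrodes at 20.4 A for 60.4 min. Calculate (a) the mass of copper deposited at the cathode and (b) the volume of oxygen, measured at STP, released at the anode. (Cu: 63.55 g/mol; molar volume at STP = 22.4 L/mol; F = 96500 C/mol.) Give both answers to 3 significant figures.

Q = 20.4 × 3624 = 73930 C; n(e⁻) = 73930 / 96500 = 0.7661 mol
Cathode: Cu²⁺ + 2e⁻ → Cu → n(Cu) = 0.7661/2 = 0.3831 mol → 24.3 g
Anode: 2H₂O → O₂ + 4H⁺ + 4e⁻ → n(O₂) = 0.7661/4 = 0.1915 mol → 4.29 L

24.3 g Cu; 4.29 L O₂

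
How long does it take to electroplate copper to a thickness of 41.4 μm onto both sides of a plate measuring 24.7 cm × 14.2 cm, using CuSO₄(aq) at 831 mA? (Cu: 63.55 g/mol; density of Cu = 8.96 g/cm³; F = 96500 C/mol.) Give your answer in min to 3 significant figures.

Plated area = 2 × 24.7 × 14.2 = 701.5 cm²
Volume = 701.5 × 41.4×10⁻⁴ cm = 2.904 cm³
m(Cu) = 2.904 × 8.96 = 26.02 g
n(Cu) = 26.02 / 63.55 = 0.4094 mol; n(e⁻) = 2 × 0.4094 = 0.8188 mol
Q = 0.8188 × 96500 = 79010 C
t = 79010 / 0.831 = 95080 s = 1580 min

1580 min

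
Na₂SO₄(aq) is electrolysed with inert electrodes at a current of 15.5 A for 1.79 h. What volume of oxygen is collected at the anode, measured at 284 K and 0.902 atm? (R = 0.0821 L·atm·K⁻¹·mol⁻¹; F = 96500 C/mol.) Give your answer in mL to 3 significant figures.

Q = It = 15.5 × 6444 = 99880 C
Moles of electrons = 99880 / 96500 = 1.035 mol
2H₂O → O₂ + 4H⁺ + 4e⁻, so n(O₂) = 1.035 / 4 = 0.2588 mol
V = nRT/P = 0.2588 × 0.0821 × 284 / 0.902 = 6.690 L
= 6690 mL

6690 mL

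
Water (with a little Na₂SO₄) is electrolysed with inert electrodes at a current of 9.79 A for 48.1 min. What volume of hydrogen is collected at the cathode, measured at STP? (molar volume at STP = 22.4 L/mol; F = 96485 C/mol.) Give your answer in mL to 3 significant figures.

3280 mL

Q = 9.79 A × 2886 s = 28250 C
n(e⁻) = Q/F = 28250/96485 = 0.2928 mol
2H⁺ + 2e⁻ → H₂, so n(H₂) = 0.2928 / 2 = 0.1464 mol
V = 0.1464 × 22.4 = 3.279 L
= 3280 mL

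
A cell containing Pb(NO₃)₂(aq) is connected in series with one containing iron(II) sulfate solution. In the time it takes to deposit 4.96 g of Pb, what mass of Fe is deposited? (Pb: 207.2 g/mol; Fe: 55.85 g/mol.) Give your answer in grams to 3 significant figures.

n(Pb) = 4.96 / 207.2 = 0.02394 mol
Pb²⁺ + 2e⁻ → Pb, so n(e⁻) = 2 × 0.02394 = 0.04788 mol
In series, the same 0.04788 mol of electrons flows through the second cell.
Fe²⁺ + 2e⁻ → Fe, so n(Fe) = 0.04788 / 2 = 0.02394 mol
m(Fe) = 0.02394 × 55.85 = 1.34 g

1.34 g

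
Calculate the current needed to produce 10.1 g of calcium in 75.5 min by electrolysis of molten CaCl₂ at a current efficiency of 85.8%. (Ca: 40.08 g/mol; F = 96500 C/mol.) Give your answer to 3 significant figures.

12.5 A

n(Ca) = 10.1 / 40.08 = 0.2520 mol
Ca²⁺ + 2e⁻ → Ca, so n(e⁻) = 2 × 0.2520 = 0.5040 mol
Q = 0.5040 × 96500 / 0.858 = 56690 C
I = Q / t = 56690 / 4530 s = 12.5 A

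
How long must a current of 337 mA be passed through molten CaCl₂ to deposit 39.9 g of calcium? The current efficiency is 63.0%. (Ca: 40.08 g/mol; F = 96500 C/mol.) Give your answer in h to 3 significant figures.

251 h

n(Ca) = 39.9 / 40.08 = 0.9955 mol
Ca²⁺ + 2e⁻ → Ca, so n(e⁻) = 2 × 0.9955 = 1.991 mol
Q = 1.991 × 96500 / 0.630 = 3.050×10^5 C
t = Q / I = 3.050×10^5 / 0.337 = 9.050×10^5 s = 251 h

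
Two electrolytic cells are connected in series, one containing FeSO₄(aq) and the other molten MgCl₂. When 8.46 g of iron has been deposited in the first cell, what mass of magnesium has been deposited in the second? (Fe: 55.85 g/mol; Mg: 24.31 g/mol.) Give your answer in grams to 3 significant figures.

3.68 g

n(Fe) = 8.46 / 55.85 = 0.1515 mol
Fe²⁺ + 2e⁻ → Fe, so n(e⁻) = 2 × 0.1515 = 0.3030 mol
Same current for the same time ⇒ same n(e⁻) = 0.3030 mol in both cells.
Mg²⁺ + 2e⁻ → Mg, so n(Mg) = 0.3030 / 2 = 0.1515 mol
m(Mg) = 0.1515 × 24.31 = 3.68 g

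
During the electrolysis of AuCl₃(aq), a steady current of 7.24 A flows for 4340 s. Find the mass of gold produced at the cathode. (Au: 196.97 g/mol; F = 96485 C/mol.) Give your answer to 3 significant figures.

Q = It = 7.24 × 4340 = 31420 C
n(e⁻) = 31420 / 96485 = 0.3256 mol
Au³⁺ + 3e⁻ → Au, so n(Au) = 0.3256 / 3 = 0.1085 mol
m = 0.1085 × 196.97 = 21.4 g

21.4 g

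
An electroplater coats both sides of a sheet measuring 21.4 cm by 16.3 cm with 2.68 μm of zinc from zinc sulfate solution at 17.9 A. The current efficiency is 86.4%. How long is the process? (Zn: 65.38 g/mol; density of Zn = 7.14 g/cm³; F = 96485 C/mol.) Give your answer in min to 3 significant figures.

Plated area = 2 × 21.4 × 16.3 = 697.6 cm²
Volume = 697.6 × 2.68×10⁻⁴ cm = 0.1870 cm³
m(Zn) = 0.1870 × 7.14 = 1.335 g
n(Zn) = 1.335 / 65.38 = 0.02042 mol; n(e⁻) = 2 × 0.02042 = 0.04084 mol
Q = 0.04084 × 96485 / 0.864 = 4561 C
t = 4561 / 17.9 = 254.8 s = 4.25 min

4.25 min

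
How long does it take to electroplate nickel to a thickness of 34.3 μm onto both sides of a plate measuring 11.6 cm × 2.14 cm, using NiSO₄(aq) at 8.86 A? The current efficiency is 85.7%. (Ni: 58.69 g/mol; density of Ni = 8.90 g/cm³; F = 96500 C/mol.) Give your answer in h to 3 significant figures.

0.182 h

Plated area = 2 × 11.6 × 2.14 = 49.65 cm²
Volume = 49.65 × 34.3×10⁻⁴ cm = 0.1703 cm³
m(Ni) = 0.1703 × 8.90 = 1.516 g
n(Ni) = 1.516 / 58.69 = 0.02583 mol; n(e⁻) = 2 × 0.02583 = 0.05166 mol
Q = 0.05166 × 96500 / 0.857 = 5817 C
t = 5817 / 8.86 = 656.5 s = 0.182 h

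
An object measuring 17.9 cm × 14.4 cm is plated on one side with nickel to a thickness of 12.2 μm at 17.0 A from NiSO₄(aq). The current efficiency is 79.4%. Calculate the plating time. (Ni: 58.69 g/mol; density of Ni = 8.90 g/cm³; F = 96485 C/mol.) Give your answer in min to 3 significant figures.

Plated area = 17.9 × 14.4 = 257.8 cm²
Volume = 257.8 × 12.2×10⁻⁴ cm = 0.3145 cm³
m(Ni) = 0.3145 × 8.90 = 2.799 g
n(Ni) = 2.799 / 58.69 = 0.04769 mol; n(e⁻) = 2 × 0.04769 = 0.09538 mol
Q = 0.09538 × 96485 / 0.794 = 11590 C
t = 11590 / 17.0 = 681.8 s = 11.4 min

11.4 min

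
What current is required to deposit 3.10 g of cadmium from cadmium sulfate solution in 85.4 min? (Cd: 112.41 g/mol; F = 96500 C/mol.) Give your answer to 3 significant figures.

1.04 A

n(Cd) = 3.10 / 112.41 = 0.02758 mol
Cd²⁺ + 2e⁻ → Cd, so n(e⁻) = 2 × 0.02758 = 0.05516 mol
Q = 0.05516 × 96500 = 5323 C
I = Q / t = 5323 / 5124 s = 1.04 A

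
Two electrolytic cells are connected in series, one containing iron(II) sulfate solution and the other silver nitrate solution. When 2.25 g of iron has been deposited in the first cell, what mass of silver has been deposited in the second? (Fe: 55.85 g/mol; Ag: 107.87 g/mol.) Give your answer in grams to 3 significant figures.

n(Fe) = 2.25 / 55.85 = 0.04029 mol
Fe²⁺ + 2e⁻ → Fe, so n(e⁻) = 2 × 0.04029 = 0.08058 mol
Same current for the same time ⇒ same n(e⁻) = 0.08058 mol in both cells.
Ag⁺ + e⁻ → Ag, so n(Ag) = 0.08058 mol
m(Ag) = 0.08058 × 107.87 = 8.69 g

8.69 g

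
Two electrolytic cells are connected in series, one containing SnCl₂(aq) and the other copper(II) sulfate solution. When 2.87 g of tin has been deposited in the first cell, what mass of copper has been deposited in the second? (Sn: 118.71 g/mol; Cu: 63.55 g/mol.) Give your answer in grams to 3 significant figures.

1.54 g

n(Sn) = 2.87 / 118.71 = 0.02418 mol
Sn²⁺ + 2e⁻ → Sn, so n(e⁻) = 2 × 0.02418 = 0.04836 mol
Since the cells are in series, n(e⁻) in the Cu cell is also 0.04836 mol.
Cu²⁺ + 2e⁻ → Cu, so n(Cu) = 0.04836 / 2 = 0.02418 mol
m(Cu) = 0.02418 × 63.55 = 1.54 g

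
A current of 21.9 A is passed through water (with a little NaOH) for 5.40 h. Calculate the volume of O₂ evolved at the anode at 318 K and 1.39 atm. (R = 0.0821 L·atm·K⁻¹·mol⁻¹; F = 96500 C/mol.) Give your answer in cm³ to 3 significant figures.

20700 cm³

Charge passed = 21.9 × 19440 = 4.257×10^5 C
n(e⁻) = Q/F = 4.257×10^5/96500 = 4.411 mol
2H₂O → O₂ + 4H⁺ + 4e⁻, so n(O₂) = 4.411 / 4 = 1.103 mol
V = nRT/P = 1.103 × 0.0821 × 318 / 1.39 = 20.72 L
= 20700 cm³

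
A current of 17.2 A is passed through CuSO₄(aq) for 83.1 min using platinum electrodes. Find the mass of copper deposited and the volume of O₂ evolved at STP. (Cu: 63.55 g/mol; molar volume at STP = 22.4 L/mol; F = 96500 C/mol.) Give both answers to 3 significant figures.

Q = 17.2 × 4986 = 85760 C; n(e⁻) = 85760 / 96500 = 0.8887 mol
Cathode: Cu²⁺ + 2e⁻ → Cu → n(Cu) = 0.8887/2 = 0.4444 mol → 28.2 g
Anode: 2H₂O → O₂ + 4H⁺ + 4e⁻ → n(O₂) = 0.8887/4 = 0.2222 mol → 4.98 L

28.2 g Cu; 4.98 L O₂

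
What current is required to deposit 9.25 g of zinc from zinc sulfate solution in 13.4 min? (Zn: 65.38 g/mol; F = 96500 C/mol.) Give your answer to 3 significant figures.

34.0 A

n(Zn) = 9.25 / 65.38 = 0.1415 mol
Zn²⁺ + 2e⁻ → Zn, so n(e⁻) = 2 × 0.1415 = 0.2830 mol
Q = 0.2830 × 96500 = 27310 C
I = Q / t = 27310 / 804 s = 34.0 A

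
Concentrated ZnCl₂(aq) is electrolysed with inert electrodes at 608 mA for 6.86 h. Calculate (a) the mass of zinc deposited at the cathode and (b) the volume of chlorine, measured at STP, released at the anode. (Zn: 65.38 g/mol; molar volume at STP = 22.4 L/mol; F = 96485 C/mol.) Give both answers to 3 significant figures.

Q = 0.608 × 24696 = 15020 C; n(e⁻) = 15020 / 96485 = 0.1557 mol
Cathode: Zn²⁺ + 2e⁻ → Zn → n(Zn) = 0.1557/2 = 0.07785 mol → 5.09 g
Anode: 2Cl⁻ → Cl₂ + 2e⁻ → n(Cl₂) = 0.1557/2 = 0.07785 mol → 1.74 L

5.09 g Zn; 1.74 L Cl₂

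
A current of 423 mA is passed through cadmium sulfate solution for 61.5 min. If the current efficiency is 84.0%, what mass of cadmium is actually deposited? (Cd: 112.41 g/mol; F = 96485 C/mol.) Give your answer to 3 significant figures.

0.764 g

Q = 0.423 × 3690 = 1561 C
n(e⁻) = 1561 / 96485 = 0.01618 mol
Cd²⁺ + 2e⁻ → Cd, so theoretical m(Cd) = 0.008090 × 112.41 = 0.9094 g
Actual mass = 84.0% × 0.9094 = 0.764 g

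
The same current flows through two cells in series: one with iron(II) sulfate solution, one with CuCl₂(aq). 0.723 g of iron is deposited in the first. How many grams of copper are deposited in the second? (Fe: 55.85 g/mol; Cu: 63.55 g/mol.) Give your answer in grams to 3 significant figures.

n(Fe) = 0.723 / 55.85 = 0.01295 mol
Fe²⁺ + 2e⁻ → Fe, so n(e⁻) = 2 × 0.01295 = 0.02590 mol
The cells are in series, so the same charge (and hence the same n(e⁻) = 0.02590 mol) passes through both.
Cu²⁺ + 2e⁻ → Cu, so n(Cu) = 0.02590 / 2 = 0.01295 mol
m(Cu) = 0.01295 × 63.55 = 0.823 g

0.823 g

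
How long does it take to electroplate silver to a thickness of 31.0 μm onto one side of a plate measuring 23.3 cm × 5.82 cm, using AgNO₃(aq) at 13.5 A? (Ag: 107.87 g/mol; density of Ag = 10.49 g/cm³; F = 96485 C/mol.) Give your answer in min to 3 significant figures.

Plated area = 23.3 × 5.82 = 135.6 cm²
Volume = 135.6 × 31.0×10⁻⁴ cm = 0.4204 cm³
m(Ag) = 0.4204 × 10.49 = 4.410 g
n(Ag) = 4.410 / 107.87 = 0.04088 mol; n(e⁻) = 0.04088 mol
Q = 0.04088 × 96485 = 3944 C
t = 3944 / 13.5 = 292.1 s = 4.87 min

4.87 min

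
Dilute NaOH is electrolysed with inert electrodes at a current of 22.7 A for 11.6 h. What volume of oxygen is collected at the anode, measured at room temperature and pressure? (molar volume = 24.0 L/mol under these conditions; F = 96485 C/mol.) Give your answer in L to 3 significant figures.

Q = It = 22.7 × 41760 = 9.480×10^5 C
n(e⁻) = 9.480×10^5 / 96485 = 9.825 mol
2H₂O → O₂ + 4H⁺ + 4e⁻, so n(O₂) = 9.825 / 4 = 2.456 mol
V = 2.456 × 24.0 = 58.94 L

58.9 L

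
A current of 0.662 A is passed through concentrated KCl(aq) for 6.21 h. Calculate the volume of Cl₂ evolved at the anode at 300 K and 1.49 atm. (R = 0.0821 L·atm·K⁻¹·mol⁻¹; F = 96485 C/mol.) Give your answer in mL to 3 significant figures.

1270 mL

Charge passed = 0.662 × 22356 = 14800 C
Moles of electrons = 14800 / 96485 = 0.1534 mol
2Cl⁻ → Cl₂ + 2e⁻, so n(Cl₂) = 0.1534 / 2 = 0.07670 mol
V = nRT/P = 0.07670 × 0.0821 × 300 / 1.49 = 1.268 L
= 1270 mL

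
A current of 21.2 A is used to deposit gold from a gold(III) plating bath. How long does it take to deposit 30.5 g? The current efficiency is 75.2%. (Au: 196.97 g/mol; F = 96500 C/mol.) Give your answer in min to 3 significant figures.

n(Au) = 30.5 / 196.97 = 0.1548 mol
Au³⁺ + 3e⁻ → Au, so n(e⁻) = 3 × 0.1548 = 0.4644 mol
Q = 0.4644 × 96500 / 0.752 = 59590 C
t = Q / I = 59590 / 21.2 = 2811 s = 46.9 min

46.9 min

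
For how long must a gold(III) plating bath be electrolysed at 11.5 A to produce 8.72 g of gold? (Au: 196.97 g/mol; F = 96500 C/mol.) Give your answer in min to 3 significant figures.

n(Au) = 8.72 / 196.97 = 0.04427 mol
Au³⁺ + 3e⁻ → Au, so n(e⁻) = 3 × 0.04427 = 0.1328 mol
Q = 0.1328 × 96500 = 12820 C
t = Q / I = 12820 / 11.5 = 1115 s = 18.6 min

18.6 min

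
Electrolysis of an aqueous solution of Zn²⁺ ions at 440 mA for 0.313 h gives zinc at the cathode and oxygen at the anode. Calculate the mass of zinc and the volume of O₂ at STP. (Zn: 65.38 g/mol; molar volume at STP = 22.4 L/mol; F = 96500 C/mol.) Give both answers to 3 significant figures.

0.168 g Zn; 0.0288 L O₂

Q = 0.440 × 1126.8 = 495.8 C; n(e⁻) = 495.8 / 96500 = 0.005138 mol
Cathode: Zn²⁺ + 2e⁻ → Zn → n(Zn) = 0.005138/2 = 0.002569 mol → 0.168 g
Anode: 2H₂O → O₂ + 4H⁺ + 4e⁻ → n(O₂) = 0.005138/4 = 0.001285 mol → 0.0288 L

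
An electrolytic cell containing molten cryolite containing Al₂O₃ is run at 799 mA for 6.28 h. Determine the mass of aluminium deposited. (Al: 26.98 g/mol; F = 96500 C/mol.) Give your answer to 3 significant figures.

1.68 g

Charge passed = 0.799 × 22608 = 18060 C
n(e⁻) = Q/F = 18060/96500 = 0.1872 mol
Al³⁺ + 3e⁻ → Al, so n(Al) = 0.1872 / 3 = 0.06240 mol
m = 0.06240 × 26.98 = 1.68 g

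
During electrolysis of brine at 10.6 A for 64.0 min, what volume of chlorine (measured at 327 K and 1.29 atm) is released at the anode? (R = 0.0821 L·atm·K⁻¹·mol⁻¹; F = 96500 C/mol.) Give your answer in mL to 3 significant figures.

Q = It = 10.6 × 3840 = 40700 C
n(e⁻) = Q/F = 40700/96500 = 0.4218 mol
2Cl⁻ → Cl₂ + 2e⁻, so n(Cl₂) = 0.4218 / 2 = 0.2109 mol
V = nRT/P = 0.2109 × 0.0821 × 327 / 1.29 = 4.389 L
= 4390 mL

4390 mL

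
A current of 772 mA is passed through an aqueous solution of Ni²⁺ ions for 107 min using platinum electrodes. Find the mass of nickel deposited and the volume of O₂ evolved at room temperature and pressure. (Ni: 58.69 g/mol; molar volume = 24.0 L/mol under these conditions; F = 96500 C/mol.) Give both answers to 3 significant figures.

Q = 0.772 × 6420 = 4956 C; n(e⁻) = 4956 / 96500 = 0.05136 mol
Cathode: Ni²⁺ + 2e⁻ → Ni → n(Ni) = 0.05136/2 = 0.02568 mol → 1.51 g
Anode: 2H₂O → O₂ + 4H⁺ + 4e⁻ → n(O₂) = 0.05136/4 = 0.01284 mol → 0.308 L

1.51 g Ni; 0.308 L O₂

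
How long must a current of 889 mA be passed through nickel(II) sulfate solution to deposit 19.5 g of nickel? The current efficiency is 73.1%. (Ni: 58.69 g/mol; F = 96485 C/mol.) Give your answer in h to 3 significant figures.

n(Ni) = 19.5 / 58.69 = 0.3323 mol
Ni²⁺ + 2e⁻ → Ni, so n(e⁻) = 2 × 0.3323 = 0.6646 mol
Q = 0.6646 × 96485 / 0.731 = 87720 C
t = Q / I = 87720 / 0.889 = 98670 s = 27.4 h

27.4 h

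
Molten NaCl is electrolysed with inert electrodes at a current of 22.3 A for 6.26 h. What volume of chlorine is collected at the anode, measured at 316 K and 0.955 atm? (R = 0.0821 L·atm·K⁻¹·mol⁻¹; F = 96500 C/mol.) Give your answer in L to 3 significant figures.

Q = It = 22.3 × 22536 = 5.026×10^5 C
n(e⁻) = 5.026×10^5 / 96500 = 5.208 mol
2Cl⁻ → Cl₂ + 2e⁻, so n(Cl₂) = 5.208 / 2 = 2.604 mol
V = nRT/P = 2.604 × 0.0821 × 316 / 0.955 = 70.74 L

70.7 L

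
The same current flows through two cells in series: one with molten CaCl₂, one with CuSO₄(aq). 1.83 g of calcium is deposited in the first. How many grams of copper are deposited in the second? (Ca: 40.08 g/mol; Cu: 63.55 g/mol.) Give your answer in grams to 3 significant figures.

2.90 g

n(Ca) = 1.83 / 40.08 = 0.04566 mol
Ca²⁺ + 2e⁻ → Ca, so n(e⁻) = 2 × 0.04566 = 0.09132 mol
Since the cells are in series, n(e⁻) in the Cu cell is also 0.09132 mol.
Cu²⁺ + 2e⁻ → Cu, so n(Cu) = 0.09132 / 2 = 0.04566 mol
m(Cu) = 0.04566 × 63.55 = 2.90 g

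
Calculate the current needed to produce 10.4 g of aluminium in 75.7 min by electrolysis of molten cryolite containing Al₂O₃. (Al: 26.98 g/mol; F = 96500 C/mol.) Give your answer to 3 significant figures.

n(Al) = 10.4 / 26.98 = 0.3855 mol
Al³⁺ + 3e⁻ → Al, so n(e⁻) = 3 × 0.3855 = 1.157 mol
Q = 1.157 × 96500 = 1.117×10^5 C
I = Q / t = 1.117×10^5 / 4542 s = 24.6 A

24.6 A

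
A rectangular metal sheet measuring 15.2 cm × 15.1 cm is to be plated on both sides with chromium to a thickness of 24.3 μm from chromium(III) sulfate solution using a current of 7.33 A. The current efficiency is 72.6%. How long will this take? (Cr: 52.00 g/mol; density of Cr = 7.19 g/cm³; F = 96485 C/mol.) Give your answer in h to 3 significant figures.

2.33 h

Plated area = 2 × 15.2 × 15.1 = 459.0 cm²
Volume = 459.0 × 24.3×10⁻⁴ cm = 1.115 cm³
m(Cr) = 1.115 × 7.19 = 8.017 g
n(Cr) = 8.017 / 52.00 = 0.1542 mol; n(e⁻) = 3 × 0.1542 = 0.4626 mol
Q = 0.4626 × 96485 / 0.726 = 61480 C
t = 61480 / 7.33 = 8387 s = 2.33 h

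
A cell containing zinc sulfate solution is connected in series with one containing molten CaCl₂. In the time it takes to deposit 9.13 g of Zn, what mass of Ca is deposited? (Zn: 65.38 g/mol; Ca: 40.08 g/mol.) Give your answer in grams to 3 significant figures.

5.60 g

n(Zn) = 9.13 / 65.38 = 0.1396 mol
Zn²⁺ + 2e⁻ → Zn, so n(e⁻) = 2 × 0.1396 = 0.2792 mol
In series, the same 0.2792 mol of electrons flows through the second cell.
Ca²⁺ + 2e⁻ → Ca, so n(Ca) = 0.2792 / 2 = 0.1396 mol
m(Ca) = 0.1396 × 40.08 = 5.60 g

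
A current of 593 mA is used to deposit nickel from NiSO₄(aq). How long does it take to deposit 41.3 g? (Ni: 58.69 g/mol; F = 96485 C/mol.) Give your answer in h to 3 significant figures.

63.6 h

n(Ni) = 41.3 / 58.69 = 0.7037 mol
Ni²⁺ + 2e⁻ → Ni, so n(e⁻) = 2 × 0.7037 = 1.407 mol
Q = 1.407 × 96485 = 1.358×10^5 C
t = Q / I = 1.358×10^5 / 0.593 = 2.290×10^5 s = 63.6 h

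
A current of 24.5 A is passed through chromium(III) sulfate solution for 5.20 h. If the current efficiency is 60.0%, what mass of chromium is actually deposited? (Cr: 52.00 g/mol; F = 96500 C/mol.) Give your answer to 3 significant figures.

49.4 g

Q = 24.5 × 18720 = 4.586×10^5 C
n(e⁻) = 4.586×10^5 / 96500 = 4.752 mol
Cr³⁺ + 3e⁻ → Cr, so theoretical m(Cr) = 1.584 × 52.00 = 82.37 g
Actual mass = 60.0% × 82.37 = 49.4 g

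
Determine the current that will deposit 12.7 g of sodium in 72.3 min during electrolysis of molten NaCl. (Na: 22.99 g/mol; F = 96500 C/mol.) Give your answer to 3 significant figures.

n(Na) = 12.7 / 22.99 = 0.5524 mol
Na⁺ + e⁻ → Na, so n(e⁻) = 0.5524 mol
Q = 0.5524 × 96500 = 53310 C
I = Q / t = 53310 / 4338 s = 12.3 A

12.3 A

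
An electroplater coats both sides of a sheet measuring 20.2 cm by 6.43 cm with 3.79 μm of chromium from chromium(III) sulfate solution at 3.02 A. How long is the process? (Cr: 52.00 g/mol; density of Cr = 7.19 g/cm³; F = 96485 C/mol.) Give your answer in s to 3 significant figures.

1300 s

Plated area = 2 × 20.2 × 6.43 = 259.8 cm²
Volume = 259.8 × 3.79×10⁻⁴ cm = 0.09846 cm³
m(Cr) = 0.09846 × 7.19 = 0.7079 g
n(Cr) = 0.7079 / 52.00 = 0.01361 mol; n(e⁻) = 3 × 0.01361 = 0.04083 mol
Q = 0.04083 × 96485 = 3939 C
t = 3939 / 3.02 = 1304 s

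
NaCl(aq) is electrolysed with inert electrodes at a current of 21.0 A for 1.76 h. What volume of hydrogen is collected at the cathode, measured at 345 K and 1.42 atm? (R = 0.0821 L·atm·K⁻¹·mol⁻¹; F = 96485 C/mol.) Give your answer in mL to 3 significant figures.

13800 mL

Q = 21.0 A × 6336 s = 1.331×10^5 C
n(e⁻) = Q/F = 1.331×10^5/96485 = 1.379 mol
2H⁺ + 2e⁻ → H₂, so n(H₂) = 1.379 / 2 = 0.6895 mol
V = nRT/P = 0.6895 × 0.0821 × 345 / 1.42 = 13.75 L
= 13800 mL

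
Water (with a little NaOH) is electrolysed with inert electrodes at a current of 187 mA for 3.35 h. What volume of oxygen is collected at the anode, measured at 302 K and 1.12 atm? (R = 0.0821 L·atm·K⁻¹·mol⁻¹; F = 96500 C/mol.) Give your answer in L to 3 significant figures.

Charge passed = 0.187 × 12060 = 2255 C
n(e⁻) = 2255 / 96500 = 0.02337 mol
2H₂O → O₂ + 4H⁺ + 4e⁻, so n(O₂) = 0.02337 / 4 = 0.005843 mol
V = nRT/P = 0.005843 × 0.0821 × 302 / 1.12 = 0.1294 L

0.129 L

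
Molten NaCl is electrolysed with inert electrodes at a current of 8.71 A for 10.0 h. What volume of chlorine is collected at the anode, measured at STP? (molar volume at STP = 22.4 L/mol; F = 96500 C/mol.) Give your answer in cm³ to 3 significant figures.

36400 cm³

Charge passed = 8.71 × 36000 = 3.136×10^5 C
n(e⁻) = 3.136×10^5 / 96500 = 3.250 mol
2Cl⁻ → Cl₂ + 2e⁻, so n(Cl₂) = 3.250 / 2 = 1.625 mol
V = 1.625 × 22.4 = 36.40 L
= 36400 cm³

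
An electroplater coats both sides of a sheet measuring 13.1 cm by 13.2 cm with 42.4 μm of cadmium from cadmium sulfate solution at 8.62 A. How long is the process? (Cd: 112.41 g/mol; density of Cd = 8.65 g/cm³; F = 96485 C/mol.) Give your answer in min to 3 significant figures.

Plated area = 2 × 13.1 × 13.2 = 345.8 cm²
Volume = 345.8 × 42.4×10⁻⁴ cm = 1.466 cm³
m(Cd) = 1.466 × 8.65 = 12.68 g
n(Cd) = 12.68 / 112.41 = 0.1128 mol; n(e⁻) = 2 × 0.1128 = 0.2256 mol
Q = 0.2256 × 96485 = 21770 C
t = 21770 / 8.62 = 2526 s = 42.1 min

42.1 min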